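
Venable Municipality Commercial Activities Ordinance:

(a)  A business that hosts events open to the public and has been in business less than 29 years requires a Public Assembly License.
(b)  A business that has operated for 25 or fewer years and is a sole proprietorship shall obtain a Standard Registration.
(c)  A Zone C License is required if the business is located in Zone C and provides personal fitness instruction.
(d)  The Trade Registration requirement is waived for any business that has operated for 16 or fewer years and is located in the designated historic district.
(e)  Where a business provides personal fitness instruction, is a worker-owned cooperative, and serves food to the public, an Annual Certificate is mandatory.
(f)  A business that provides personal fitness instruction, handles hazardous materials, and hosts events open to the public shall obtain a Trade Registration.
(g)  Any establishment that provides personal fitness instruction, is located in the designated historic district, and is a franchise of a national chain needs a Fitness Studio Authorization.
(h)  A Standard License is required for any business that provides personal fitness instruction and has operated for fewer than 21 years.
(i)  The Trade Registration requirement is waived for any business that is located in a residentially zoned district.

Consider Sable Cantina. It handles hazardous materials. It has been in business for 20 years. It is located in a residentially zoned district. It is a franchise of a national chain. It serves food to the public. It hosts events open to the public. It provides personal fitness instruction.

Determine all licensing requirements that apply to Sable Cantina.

Public Assembly License, Standard License

(a) hosts events open to the public; years in business 20 < 29 → Public Assembly License required.
(b) years in business 20 ≤ 25; is a franchise of a national chain (not: is a sole proprietorship) → Standard Registration not required.
(c) is located in a residentially zoned district (not: is located in Zone C); provides personal fitness instruction → Zone C License not required.
(d) years in business 20 > 16; is located in a residentially zoned district (not: is located in the designated historic district) → Trade Registration exemption does not apply.
(e) provides personal fitness instruction; is a franchise of a national chain (not: is a worker-owned cooperative); serves food to the public → Annual Certificate not required.
(f) provides personal fitness instruction; handles hazardous materials; hosts events open to the public → Trade Registration required.
(g) provides personal fitness instruction; is located in a residentially zoned district (not: is located in the designated historic district); is a franchise of a national chain → Fitness Studio Authorization not required.
(h) provides personal fitness instruction; years in business 20 < 21 → Standard License required.
(i) is located in a residentially zoned district → exempt from Trade Registration.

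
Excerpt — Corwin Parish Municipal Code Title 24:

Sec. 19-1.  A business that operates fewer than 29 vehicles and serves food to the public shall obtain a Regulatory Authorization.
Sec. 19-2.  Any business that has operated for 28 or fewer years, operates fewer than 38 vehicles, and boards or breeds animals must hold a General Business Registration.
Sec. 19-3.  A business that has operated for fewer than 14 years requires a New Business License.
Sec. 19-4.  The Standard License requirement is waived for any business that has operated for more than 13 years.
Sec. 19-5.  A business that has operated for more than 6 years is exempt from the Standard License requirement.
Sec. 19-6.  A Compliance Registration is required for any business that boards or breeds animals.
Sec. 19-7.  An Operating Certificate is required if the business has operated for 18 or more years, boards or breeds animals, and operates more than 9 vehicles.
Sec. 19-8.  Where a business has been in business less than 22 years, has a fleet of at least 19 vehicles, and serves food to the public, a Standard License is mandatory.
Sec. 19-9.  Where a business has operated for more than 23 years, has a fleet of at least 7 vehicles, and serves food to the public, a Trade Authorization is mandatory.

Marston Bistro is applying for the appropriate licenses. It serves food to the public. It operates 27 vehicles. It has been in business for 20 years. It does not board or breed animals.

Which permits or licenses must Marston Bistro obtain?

Regulatory Authorization

Sec. 19-1. vehicles 27 < 29; serves food to the public → Regulatory Authorization required.
Sec. 19-2. years in business 20 ≤ 28; vehicles 27 < 38; does not board or breed animals → General Business Registration not required.
Sec. 19-3. years in business 20 ≥ 14 → New Business License not required.
Sec. 19-4. years in business 20 > 13 → exempt from Standard License.
Sec. 19-5. years in business 20 > 6 → exempt from Standard License.
Sec. 19-6. does not board or breed animals → Compliance Registration not required.
Sec. 19-7. years in business 20 ≥ 18; does not board or breed animals; vehicles 27 > 9 → Operating Certificate not required.
Sec. 19-8. years in business 20 < 22; vehicles 27 ≥ 19; serves food to the public → Standard License required.
Sec. 19-9. years in business 20 ≤ 23; vehicles 27 ≥ 7; serves food to the public → Trade Authorization not required.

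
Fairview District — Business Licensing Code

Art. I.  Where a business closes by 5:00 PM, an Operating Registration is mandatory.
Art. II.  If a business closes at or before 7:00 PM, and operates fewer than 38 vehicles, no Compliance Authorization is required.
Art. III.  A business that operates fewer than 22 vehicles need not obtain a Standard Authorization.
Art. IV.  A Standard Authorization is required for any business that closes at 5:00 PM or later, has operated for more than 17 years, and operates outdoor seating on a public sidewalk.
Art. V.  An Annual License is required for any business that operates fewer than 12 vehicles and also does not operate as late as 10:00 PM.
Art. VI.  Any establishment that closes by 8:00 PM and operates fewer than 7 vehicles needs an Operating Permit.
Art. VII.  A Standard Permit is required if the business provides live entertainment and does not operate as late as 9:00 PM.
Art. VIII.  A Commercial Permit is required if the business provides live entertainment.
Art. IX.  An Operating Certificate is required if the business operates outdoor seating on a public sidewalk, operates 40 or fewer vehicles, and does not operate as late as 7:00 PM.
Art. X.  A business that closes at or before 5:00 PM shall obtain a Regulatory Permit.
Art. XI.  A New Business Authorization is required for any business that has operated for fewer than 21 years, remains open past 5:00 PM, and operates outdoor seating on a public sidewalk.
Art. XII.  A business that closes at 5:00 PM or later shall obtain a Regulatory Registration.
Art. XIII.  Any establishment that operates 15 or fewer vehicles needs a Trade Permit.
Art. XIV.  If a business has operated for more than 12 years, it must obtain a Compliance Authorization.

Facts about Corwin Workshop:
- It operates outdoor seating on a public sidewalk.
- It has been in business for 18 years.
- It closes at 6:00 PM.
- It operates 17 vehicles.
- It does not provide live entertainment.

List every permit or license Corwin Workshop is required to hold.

Art. I. closes 6:00 PM, after 5:00 PM → Operating Registration not required.
Art. II. closes 6:00 PM, at/before 7:00 PM; vehicles 17 < 38 → exempt from Compliance Authorization.
Art. III. vehicles 17 < 22 → exempt from Standard Authorization.
Art. IV. closes 6:00 PM, after 5:00 PM; years in business 18 > 17; operates outdoor seating on a public sidewalk → Standard Authorization required.
Art. V. vehicles 17 ≥ 12; closes 6:00 PM, at/before 10:00 PM → Annual License not required.
Art. VI. closes 6:00 PM, at/before 8:00 PM; vehicles 17 ≥ 7 → Operating Permit not required.
Art. VII. does not provide live entertainment; closes 6:00 PM, at/before 9:00 PM → Standard Permit not required.
Art. VIII. does not provide live entertainment → Commercial Permit not required.
Art. IX. operates outdoor seating on a public sidewalk; vehicles 17 ≤ 40; closes 6:00 PM, at/before 7:00 PM → Operating Certificate required.
Art. X. closes 6:00 PM, after 5:00 PM → Regulatory Permit not required.
Art. XI. years in business 18 < 21; closes 6:00 PM, after 5:00 PM; operates outdoor seating on a public sidewalk → New Business Authorization required.
Art. XII. closes 6:00 PM, after 5:00 PM → Regulatory Registration required.
Art. XIII. vehicles 17 > 15 → Trade Permit not required.
Art. XIV. years in business 18 > 12 → Compliance Authorization required.

New Business Authorization, Operating Certificate, Regulatory Registration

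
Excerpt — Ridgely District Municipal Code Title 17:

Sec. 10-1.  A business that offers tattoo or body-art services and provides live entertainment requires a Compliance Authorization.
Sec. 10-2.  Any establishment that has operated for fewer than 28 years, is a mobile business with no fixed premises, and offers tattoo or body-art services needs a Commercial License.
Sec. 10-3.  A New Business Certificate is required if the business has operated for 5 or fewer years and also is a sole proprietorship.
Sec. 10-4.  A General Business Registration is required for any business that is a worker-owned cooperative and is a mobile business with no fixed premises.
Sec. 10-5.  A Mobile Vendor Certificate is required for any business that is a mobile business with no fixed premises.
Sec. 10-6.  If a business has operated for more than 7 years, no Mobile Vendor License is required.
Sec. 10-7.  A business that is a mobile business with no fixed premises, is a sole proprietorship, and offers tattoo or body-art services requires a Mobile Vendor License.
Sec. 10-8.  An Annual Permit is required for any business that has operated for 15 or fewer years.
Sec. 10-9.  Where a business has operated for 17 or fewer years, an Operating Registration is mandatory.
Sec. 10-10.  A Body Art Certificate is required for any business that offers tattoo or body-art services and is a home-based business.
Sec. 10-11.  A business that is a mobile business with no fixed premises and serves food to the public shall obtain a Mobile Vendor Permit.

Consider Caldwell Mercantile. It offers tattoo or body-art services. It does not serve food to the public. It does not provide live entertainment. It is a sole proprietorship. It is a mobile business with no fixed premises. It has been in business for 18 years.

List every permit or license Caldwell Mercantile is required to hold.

Commercial License, Mobile Vendor Certificate

Sec. 10-1. offers tattoo or body-art services; does not provide live entertainment → Compliance Authorization not required.
Sec. 10-2. years in business 18 < 28; is a mobile business with no fixed premises; offers tattoo or body-art services → Commercial License required.
Sec. 10-3. years in business 18 > 5; is a sole proprietorship → New Business Certificate not required.
Sec. 10-4. is a sole proprietorship (not: is a worker-owned cooperative); is a mobile business with no fixed premises → General Business Registration not required.
Sec. 10-5. is a mobile business with no fixed premises → Mobile Vendor Certificate required.
Sec. 10-6. years in business 18 > 7 → exempt from Mobile Vendor License.
Sec. 10-7. is a mobile business with no fixed premises; is a sole proprietorship; offers tattoo or body-art services → Mobile Vendor License required.
Sec. 10-8. years in business 18 > 15 → Annual Permit not required.
Sec. 10-9. years in business 18 > 17 → Operating Registration not required.
Sec. 10-10. offers tattoo or body-art services; is a mobile business with no fixed premises (not: is a home-based business) → Body Art Certificate not required.
Sec. 10-11. is a mobile business with no fixed premises; does not serve food to the public → Mobile Vendor Permit not required.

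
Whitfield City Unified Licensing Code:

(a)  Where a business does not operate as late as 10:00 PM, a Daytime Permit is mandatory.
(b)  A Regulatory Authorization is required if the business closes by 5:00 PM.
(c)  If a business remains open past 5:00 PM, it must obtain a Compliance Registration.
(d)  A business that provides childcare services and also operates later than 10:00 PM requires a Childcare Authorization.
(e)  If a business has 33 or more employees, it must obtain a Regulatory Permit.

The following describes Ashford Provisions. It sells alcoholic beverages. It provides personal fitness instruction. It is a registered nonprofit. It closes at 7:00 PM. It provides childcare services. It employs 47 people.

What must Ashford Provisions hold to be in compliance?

(a) closes 7:00 PM, at/before 10:00 PM → Daytime Permit required.
(b) closes 7:00 PM, after 5:00 PM → Regulatory Authorization not required.
(c) closes 7:00 PM, after 5:00 PM → Compliance Registration required.
(d) provides childcare services; closes 7:00 PM, at/before 10:00 PM → Childcare Authorization not required.
(e) employees 47 ≥ 33 → Regulatory Permit required.

Compliance Registration, Daytime Permit, Regulatory Permit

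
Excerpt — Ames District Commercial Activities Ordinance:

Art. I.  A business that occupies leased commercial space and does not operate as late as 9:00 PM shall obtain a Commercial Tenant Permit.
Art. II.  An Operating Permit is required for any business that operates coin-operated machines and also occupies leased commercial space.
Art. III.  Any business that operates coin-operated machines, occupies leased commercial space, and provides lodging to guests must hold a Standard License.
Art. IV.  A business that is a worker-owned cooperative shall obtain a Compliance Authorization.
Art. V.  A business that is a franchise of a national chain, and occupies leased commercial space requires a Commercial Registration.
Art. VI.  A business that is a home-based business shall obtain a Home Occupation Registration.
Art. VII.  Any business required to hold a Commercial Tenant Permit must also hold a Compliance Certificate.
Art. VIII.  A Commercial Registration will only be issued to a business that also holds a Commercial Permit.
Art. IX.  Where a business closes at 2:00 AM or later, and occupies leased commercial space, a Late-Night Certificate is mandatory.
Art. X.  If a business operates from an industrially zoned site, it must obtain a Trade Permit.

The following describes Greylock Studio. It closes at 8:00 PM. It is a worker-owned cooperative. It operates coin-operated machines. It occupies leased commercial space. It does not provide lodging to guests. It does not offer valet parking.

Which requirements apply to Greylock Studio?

Art. I. occupies leased commercial space; closes 8:00 PM, at/before 9:00 PM → Commercial Tenant Permit required.
Art. II. operates coin-operated machines; occupies leased commercial space → Operating Permit required.
Art. III. operates coin-operated machines; occupies leased commercial space; does not provide lodging to guests → Standard License not required.
Art. IV. is a worker-owned cooperative → Compliance Authorization required.
Art. V. is a worker-owned cooperative (not: is a franchise of a national chain); occupies leased commercial space → Commercial Registration not required.
Art. VI. occupies leased commercial space (not: is a home-based business) → Home Occupation Registration not required.
Art. VII. Commercial Tenant Permit is required → Compliance Certificate also required.
Art. VIII. Commercial Registration is not required → no effect.
Art. IX. closes 8:00 PM, at/before 2:00 AM; occupies leased commercial space → Late-Night Certificate not required.
Art. X. occupies leased commercial space (not: operates from an industrially zoned site) → Trade Permit not required.

Commercial Tenant Permit, Compliance Authorization, Compliance Certificate, Operating Permit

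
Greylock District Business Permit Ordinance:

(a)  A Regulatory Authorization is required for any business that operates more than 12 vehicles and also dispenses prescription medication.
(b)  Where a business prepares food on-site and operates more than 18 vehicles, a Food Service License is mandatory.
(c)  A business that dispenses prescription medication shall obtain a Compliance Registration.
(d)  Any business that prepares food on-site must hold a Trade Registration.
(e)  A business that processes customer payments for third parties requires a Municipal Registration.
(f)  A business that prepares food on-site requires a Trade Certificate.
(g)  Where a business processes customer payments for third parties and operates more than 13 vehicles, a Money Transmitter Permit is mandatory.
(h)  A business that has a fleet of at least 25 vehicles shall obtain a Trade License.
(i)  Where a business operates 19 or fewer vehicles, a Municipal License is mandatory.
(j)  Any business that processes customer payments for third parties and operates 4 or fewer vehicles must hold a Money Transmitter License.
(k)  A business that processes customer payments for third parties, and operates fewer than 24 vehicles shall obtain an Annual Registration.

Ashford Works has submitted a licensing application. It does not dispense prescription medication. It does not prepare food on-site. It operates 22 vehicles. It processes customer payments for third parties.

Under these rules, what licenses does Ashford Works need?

Annual Registration, Money Transmitter Permit, Municipal Registration

(a) vehicles 22 > 12; does not dispense prescription medication → Regulatory Authorization not required.
(b) does not prepare food on-site; vehicles 22 > 18 → Food Service License not required.
(c) does not dispense prescription medication → Compliance Registration not required.
(d) does not prepare food on-site → Trade Registration not required.
(e) processes customer payments for third parties → Municipal Registration required.
(f) does not prepare food on-site → Trade Certificate not required.
(g) processes customer payments for third parties; vehicles 22 > 13 → Money Transmitter Permit required.
(h) vehicles 22 < 25 → Trade License not required.
(i) vehicles 22 > 19 → Municipal License not required.
(j) processes customer payments for third parties; vehicles 22 > 4 → Money Transmitter License not required.
(k) processes customer payments for third parties; vehicles 22 < 24 → Annual Registration required.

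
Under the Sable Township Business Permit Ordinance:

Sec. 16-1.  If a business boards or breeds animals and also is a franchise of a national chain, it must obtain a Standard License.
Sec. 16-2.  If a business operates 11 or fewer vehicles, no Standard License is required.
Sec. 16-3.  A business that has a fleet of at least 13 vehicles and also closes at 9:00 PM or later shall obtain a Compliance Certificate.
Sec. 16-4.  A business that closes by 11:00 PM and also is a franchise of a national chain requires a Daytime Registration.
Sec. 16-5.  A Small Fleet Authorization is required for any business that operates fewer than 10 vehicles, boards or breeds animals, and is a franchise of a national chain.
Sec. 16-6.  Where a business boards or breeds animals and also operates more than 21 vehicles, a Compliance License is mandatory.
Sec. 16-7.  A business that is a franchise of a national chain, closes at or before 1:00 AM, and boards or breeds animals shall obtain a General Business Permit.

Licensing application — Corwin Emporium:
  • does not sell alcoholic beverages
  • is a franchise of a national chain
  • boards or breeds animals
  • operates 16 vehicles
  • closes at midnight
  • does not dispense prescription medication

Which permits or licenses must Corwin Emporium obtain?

Sec. 16-1. boards or breeds animals; is a franchise of a national chain → Standard License required.
Sec. 16-2. vehicles 16 > 11 → Standard License exemption does not apply.
Sec. 16-3. vehicles 16 ≥ 13; closes midnight, after 9:00 PM → Compliance Certificate required.
Sec. 16-4. closes midnight, after 11:00 PM; is a franchise of a national chain → Daytime Registration not required.
Sec. 16-5. vehicles 16 ≥ 10; boards or breeds animals; is a franchise of a national chain → Small Fleet Authorization not required.
Sec. 16-6. boards or breeds animals; vehicles 16 ≤ 21 → Compliance License not required.
Sec. 16-7. is a franchise of a national chain; closes midnight, at/before 1:00 AM; boards or breeds animals → General Business Permit required.

Compliance Certificate, General Business Permit, Standard License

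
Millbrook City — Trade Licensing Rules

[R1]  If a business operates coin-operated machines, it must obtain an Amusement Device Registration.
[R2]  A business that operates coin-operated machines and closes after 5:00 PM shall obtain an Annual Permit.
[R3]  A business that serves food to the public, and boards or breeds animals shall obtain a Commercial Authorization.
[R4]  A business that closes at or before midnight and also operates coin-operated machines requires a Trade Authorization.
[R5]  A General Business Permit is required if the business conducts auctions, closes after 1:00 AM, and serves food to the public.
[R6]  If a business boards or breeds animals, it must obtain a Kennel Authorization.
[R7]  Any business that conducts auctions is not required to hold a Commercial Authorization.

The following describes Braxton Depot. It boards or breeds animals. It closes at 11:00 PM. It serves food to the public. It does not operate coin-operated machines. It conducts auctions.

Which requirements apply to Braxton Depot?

Kennel Authorization

[R1] does not operate coin-operated machines → Amusement Device Registration not required.
[R2] does not operate coin-operated machines; closes 11:00 PM, after 5:00 PM → Annual Permit not required.
[R3] serves food to the public; boards or breeds animals → Commercial Authorization required.
[R4] closes 11:00 PM, at/before midnight; does not operate coin-operated machines → Trade Authorization not required.
[R5] conducts auctions; closes 11:00 PM, at/before 1:00 AM; serves food to the public → General Business Permit not required.
[R6] boards or breeds animals → Kennel Authorization required.
[R7] conducts auctions → exempt from Commercial Authorization.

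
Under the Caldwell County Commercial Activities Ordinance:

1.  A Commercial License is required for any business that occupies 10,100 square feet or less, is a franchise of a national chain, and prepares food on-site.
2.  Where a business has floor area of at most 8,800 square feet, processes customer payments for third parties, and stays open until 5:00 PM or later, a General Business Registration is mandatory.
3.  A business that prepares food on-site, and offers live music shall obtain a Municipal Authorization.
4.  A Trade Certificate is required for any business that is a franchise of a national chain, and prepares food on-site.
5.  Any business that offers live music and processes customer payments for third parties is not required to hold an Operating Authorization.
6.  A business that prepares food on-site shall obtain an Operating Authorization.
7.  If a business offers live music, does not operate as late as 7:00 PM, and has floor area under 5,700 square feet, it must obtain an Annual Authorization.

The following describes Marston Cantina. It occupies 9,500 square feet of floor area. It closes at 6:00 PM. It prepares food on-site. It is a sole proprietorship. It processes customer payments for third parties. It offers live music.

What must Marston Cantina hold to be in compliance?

Municipal Authorization

1. floor area 9,500 square feet ≤ 10,100 square feet; is a sole proprietorship (not: is a franchise of a national chain); prepares food on-site → Commercial License not required.
2. floor area 9,500 square feet > 8,800 square feet; processes customer payments for third parties; closes 6:00 PM, after 5:00 PM → General Business Registration not required.
3. prepares food on-site; offers live music → Municipal Authorization required.
4. is a sole proprietorship (not: is a franchise of a national chain); prepares food on-site → Trade Certificate not required.
5. offers live music; processes customer payments for third parties → exempt from Operating Authorization.
6. prepares food on-site → Operating Authorization required.
7. offers live music; closes 6:00 PM, at/before 7:00 PM; floor area 9,500 square feet ≥ 5,700 square feet → Annual Authorization not required.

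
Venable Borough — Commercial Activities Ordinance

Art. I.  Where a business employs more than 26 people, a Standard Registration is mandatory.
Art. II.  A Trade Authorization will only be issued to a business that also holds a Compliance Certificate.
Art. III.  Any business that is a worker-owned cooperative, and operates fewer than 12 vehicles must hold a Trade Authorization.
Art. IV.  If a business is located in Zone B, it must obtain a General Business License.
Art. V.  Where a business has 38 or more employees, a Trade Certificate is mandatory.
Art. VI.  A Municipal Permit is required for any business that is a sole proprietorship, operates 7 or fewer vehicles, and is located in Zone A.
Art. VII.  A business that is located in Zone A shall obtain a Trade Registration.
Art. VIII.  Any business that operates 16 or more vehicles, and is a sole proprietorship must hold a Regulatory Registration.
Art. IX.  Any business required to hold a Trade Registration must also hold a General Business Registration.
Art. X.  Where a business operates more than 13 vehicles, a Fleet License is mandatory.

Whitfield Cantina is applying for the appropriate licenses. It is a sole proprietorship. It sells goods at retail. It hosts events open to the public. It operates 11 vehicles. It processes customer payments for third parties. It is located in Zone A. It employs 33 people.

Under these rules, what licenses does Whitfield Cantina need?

Art. I. employees 33 > 26 → Standard Registration required.
Art. II. Trade Authorization is not required → no effect.
Art. III. is a sole proprietorship (not: is a worker-owned cooperative); vehicles 11 < 12 → Trade Authorization not required.
Art. IV. is located in Zone A (not: is located in Zone B) → General Business License not required.
Art. V. employees 33 < 38 → Trade Certificate not required.
Art. VI. is a sole proprietorship; vehicles 11 > 7; is located in Zone A → Municipal Permit not required.
Art. VII. is located in Zone A → Trade Registration required.
Art. VIII. vehicles 11 < 16; is a sole proprietorship → Regulatory Registration not required.
Art. IX. Trade Registration is required → General Business Registration also required.
Art. X. vehicles 11 ≤ 13 → Fleet License not required.

General Business Registration, Standard Registration, Trade Registration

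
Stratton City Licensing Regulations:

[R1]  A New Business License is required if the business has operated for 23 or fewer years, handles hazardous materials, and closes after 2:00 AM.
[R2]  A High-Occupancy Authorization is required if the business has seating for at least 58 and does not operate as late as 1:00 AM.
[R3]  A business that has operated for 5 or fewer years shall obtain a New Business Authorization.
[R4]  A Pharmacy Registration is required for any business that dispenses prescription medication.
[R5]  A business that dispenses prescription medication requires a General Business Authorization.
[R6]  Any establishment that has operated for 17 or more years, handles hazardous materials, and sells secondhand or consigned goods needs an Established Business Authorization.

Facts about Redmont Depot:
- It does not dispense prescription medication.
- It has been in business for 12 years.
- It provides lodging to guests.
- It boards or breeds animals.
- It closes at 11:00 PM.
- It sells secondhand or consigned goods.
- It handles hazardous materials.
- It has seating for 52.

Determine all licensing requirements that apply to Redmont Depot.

None

[R1] years in business 12 ≤ 23; handles hazardous materials; closes 11:00 PM, at/before 2:00 AM → New Business License not required.
[R2] seating 52 < 58; closes 11:00 PM, at/before 1:00 AM → High-Occupancy Authorization not required.
[R3] years in business 12 > 5 → New Business Authorization not required.
[R4] does not dispense prescription medication → Pharmacy Registration not required.
[R5] does not dispense prescription medication → General Business Authorization not required.
[R6] years in business 12 < 17; handles hazardous materials; sells secondhand or consigned goods → Established Business Authorization not required.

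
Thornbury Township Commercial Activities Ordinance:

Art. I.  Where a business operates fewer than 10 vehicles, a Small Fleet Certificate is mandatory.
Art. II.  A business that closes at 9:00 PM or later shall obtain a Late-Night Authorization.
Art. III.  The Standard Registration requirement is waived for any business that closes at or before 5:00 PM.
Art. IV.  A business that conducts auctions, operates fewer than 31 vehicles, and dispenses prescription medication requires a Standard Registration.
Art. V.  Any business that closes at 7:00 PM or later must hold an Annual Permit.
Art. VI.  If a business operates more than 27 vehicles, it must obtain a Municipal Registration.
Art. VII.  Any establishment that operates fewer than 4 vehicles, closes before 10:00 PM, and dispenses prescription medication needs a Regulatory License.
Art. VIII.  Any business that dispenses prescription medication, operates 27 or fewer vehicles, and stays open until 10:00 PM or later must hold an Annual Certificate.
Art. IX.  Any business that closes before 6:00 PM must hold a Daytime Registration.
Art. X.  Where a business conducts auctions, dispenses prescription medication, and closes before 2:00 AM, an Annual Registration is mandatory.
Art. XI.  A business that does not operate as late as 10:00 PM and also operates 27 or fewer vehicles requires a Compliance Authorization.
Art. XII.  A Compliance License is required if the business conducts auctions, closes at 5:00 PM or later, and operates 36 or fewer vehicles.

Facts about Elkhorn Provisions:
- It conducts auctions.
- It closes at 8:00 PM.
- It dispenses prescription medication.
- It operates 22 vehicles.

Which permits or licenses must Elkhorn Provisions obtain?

Art. I. vehicles 22 ≥ 10 → Small Fleet Certificate not required.
Art. II. closes 8:00 PM, at/before 9:00 PM → Late-Night Authorization not required.
Art. III. closes 8:00 PM, after 5:00 PM → Standard Registration exemption does not apply.
Art. IV. conducts auctions; vehicles 22 < 31; dispenses prescription medication → Standard Registration required.
Art. V. closes 8:00 PM, after 7:00 PM → Annual Permit required.
Art. VI. vehicles 22 ≤ 27 → Municipal Registration not required.
Art. VII. vehicles 22 ≥ 4; closes 8:00 PM, at/before 10:00 PM; dispenses prescription medication → Regulatory License not required.
Art. VIII. dispenses prescription medication; vehicles 22 ≤ 27; closes 8:00 PM, at/before 10:00 PM → Annual Certificate not required.
Art. IX. closes 8:00 PM, after 6:00 PM → Daytime Registration not required.
Art. X. conducts auctions; dispenses prescription medication; closes 8:00 PM, at/before 2:00 AM → Annual Registration required.
Art. XI. closes 8:00 PM, at/before 10:00 PM; vehicles 22 ≤ 27 → Compliance Authorization required.
Art. XII. conducts auctions; closes 8:00 PM, after 5:00 PM; vehicles 22 ≤ 36 → Compliance License required.

Annual Permit, Annual Registration, Compliance Authorization, Compliance License, Standard Registration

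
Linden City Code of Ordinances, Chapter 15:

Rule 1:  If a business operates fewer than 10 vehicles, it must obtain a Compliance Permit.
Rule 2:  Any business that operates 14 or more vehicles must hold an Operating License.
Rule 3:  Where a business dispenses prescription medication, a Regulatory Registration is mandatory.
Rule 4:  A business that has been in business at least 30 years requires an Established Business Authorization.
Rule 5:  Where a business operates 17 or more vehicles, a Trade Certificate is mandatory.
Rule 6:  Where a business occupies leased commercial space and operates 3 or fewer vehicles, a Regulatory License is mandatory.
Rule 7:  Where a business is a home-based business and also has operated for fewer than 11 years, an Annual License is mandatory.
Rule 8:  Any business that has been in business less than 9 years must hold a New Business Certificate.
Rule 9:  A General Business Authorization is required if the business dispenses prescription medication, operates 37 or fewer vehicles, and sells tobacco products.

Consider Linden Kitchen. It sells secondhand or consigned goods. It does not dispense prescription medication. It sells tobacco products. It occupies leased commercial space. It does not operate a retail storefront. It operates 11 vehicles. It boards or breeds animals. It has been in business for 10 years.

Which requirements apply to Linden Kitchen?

None

Rule 1: vehicles 11 ≥ 10 → Compliance Permit not required.
Rule 2: vehicles 11 < 14 → Operating License not required.
Rule 3: does not dispense prescription medication → Regulatory Registration not required.
Rule 4: years in business 10 < 30 → Established Business Authorization not required.
Rule 5: vehicles 11 < 17 → Trade Certificate not required.
Rule 6: occupies leased commercial space; vehicles 11 > 3 → Regulatory License not required.
Rule 7: occupies leased commercial space (not: is a home-based business); years in business 10 < 11 → Annual License not required.
Rule 8: years in business 10 ≥ 9 → New Business Certificate not required.
Rule 9: does not dispense prescription medication; vehicles 11 ≤ 37; sells tobacco products → General Business Authorization not required.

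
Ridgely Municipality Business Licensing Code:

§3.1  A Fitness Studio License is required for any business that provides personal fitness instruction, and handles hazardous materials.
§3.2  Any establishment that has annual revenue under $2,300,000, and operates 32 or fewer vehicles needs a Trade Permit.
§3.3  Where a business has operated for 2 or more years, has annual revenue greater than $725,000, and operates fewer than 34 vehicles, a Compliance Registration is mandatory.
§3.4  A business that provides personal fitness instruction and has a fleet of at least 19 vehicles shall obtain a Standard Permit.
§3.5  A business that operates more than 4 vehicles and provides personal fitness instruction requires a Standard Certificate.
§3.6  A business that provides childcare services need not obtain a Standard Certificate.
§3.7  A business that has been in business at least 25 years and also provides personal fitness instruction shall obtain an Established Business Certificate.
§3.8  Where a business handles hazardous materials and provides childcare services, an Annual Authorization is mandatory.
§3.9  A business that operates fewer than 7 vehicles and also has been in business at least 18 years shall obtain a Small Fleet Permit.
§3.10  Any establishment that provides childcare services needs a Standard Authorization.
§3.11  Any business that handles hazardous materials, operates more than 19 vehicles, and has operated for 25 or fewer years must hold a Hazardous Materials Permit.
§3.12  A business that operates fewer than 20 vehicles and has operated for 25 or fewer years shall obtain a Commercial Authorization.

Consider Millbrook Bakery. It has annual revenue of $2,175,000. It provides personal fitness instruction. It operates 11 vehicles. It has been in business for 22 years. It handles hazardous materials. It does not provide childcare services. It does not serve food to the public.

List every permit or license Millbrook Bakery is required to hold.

Commercial Authorization, Compliance Registration, Fitness Studio License, Standard Certificate, Trade Permit

§3.1 provides personal fitness instruction; handles hazardous materials → Fitness Studio License required.
§3.2 revenue $2,175,000 < $2,300,000; vehicles 11 ≤ 32 → Trade Permit required.
§3.3 years in business 22 ≥ 2; revenue $2,175,000 > $725,000; vehicles 11 < 34 → Compliance Registration required.
§3.4 provides personal fitness instruction; vehicles 11 < 19 → Standard Permit not required.
§3.5 vehicles 11 > 4; provides personal fitness instruction → Standard Certificate required.
§3.6 does not provide childcare services → Standard Certificate exemption does not apply.
§3.7 years in business 22 < 25; provides personal fitness instruction → Established Business Certificate not required.
§3.8 handles hazardous materials; does not provide childcare services → Annual Authorization not required.
§3.9 vehicles 11 ≥ 7; years in business 22 ≥ 18 → Small Fleet Permit not required.
§3.10 does not provide childcare services → Standard Authorization not required.
§3.11 handles hazardous materials; vehicles 11 ≤ 19; years in business 22 ≤ 25 → Hazardous Materials Permit not required.
§3.12 vehicles 11 < 20; years in business 22 ≤ 25 → Commercial Authorization required.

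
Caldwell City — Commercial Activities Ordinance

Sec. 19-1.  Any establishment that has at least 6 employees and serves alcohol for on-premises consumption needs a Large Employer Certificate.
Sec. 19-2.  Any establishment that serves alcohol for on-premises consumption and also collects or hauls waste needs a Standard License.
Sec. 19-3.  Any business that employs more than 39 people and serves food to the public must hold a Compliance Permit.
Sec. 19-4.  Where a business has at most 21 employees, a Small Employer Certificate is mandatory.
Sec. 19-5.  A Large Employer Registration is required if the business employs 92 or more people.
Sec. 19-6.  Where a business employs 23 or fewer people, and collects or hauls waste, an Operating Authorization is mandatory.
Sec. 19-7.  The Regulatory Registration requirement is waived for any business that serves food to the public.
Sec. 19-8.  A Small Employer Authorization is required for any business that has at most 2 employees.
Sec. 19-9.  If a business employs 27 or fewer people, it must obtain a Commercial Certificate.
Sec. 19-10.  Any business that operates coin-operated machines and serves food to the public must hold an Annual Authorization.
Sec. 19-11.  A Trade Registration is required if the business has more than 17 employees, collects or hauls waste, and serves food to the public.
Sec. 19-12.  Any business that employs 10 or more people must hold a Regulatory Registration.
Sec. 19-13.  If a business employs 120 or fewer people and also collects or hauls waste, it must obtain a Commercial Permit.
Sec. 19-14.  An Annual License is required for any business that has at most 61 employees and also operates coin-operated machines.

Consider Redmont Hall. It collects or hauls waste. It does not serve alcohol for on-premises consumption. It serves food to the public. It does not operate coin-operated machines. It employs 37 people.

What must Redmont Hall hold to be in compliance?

Commercial Permit, Trade Registration

Sec. 19-1. employees 37 ≥ 6; does not serve alcohol for on-premises consumption → Large Employer Certificate not required.
Sec. 19-2. does not serve alcohol for on-premises consumption; collects or hauls waste → Standard License not required.
Sec. 19-3. employees 37 ≤ 39; serves food to the public → Compliance Permit not required.
Sec. 19-4. employees 37 > 21 → Small Employer Certificate not required.
Sec. 19-5. employees 37 < 92 → Large Employer Registration not required.
Sec. 19-6. employees 37 > 23; collects or hauls waste → Operating Authorization not required.
Sec. 19-7. serves food to the public → exempt from Regulatory Registration.
Sec. 19-8. employees 37 > 2 → Small Employer Authorization not required.
Sec. 19-9. employees 37 > 27 → Commercial Certificate not required.
Sec. 19-10. does not operate coin-operated machines; serves food to the public → Annual Authorization not required.
Sec. 19-11. employees 37 > 17; collects or hauls waste; serves food to the public → Trade Registration required.
Sec. 19-12. employees 37 ≥ 10 → Regulatory Registration required.
Sec. 19-13. employees 37 ≤ 120; collects or hauls waste → Commercial Permit required.
Sec. 19-14. employees 37 ≤ 61; does not operate coin-operated machines → Annual License not required.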